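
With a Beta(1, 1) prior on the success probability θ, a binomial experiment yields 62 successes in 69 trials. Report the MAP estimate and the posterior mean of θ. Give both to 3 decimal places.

Posterior: Beta(1+62, 1+7) = Beta(63, 8).
Mode = (63−1)/(63+8−2) = 62/69 = 0.899.
With a flat prior the MAP equals the MLE, 62/69.
Mean = 63/(63+8) = 63/71 = 0.887.
The mean is pulled below the mode by the posterior's left skew.

MAP = 0.899, posterior mean = 0.887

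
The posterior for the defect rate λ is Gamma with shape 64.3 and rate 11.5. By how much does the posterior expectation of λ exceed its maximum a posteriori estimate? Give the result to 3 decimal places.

0.087

Mode = (α−1)/β = 63.3/11.5 = 5.504.
Mean = α/β = 64.3/11.5 = 5.591.
Difference = 5.591 − 5.504 = 0.087.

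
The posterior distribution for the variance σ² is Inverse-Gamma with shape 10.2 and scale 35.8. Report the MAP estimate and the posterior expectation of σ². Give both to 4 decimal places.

MAP estimate = 3.1964, posterior expectation = 3.8913

Mode = β/(α+1) = 35.8/11.2 = 3.1964.
Mean = β/(α−1) = 35.8/9.2 = 3.8913.
Right-skewed posterior ⇒ mode < mean.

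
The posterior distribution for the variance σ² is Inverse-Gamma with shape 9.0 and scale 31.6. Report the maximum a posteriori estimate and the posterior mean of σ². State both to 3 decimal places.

MAP = 3.160; posterior mean = 3.950

Mode = β/(α+1) = 31.6/10.0 = 3.160.
Mean = β/(α−1) = 31.6/8.0 = 3.950.
The mean is pulled above the mode by the posterior's right skew.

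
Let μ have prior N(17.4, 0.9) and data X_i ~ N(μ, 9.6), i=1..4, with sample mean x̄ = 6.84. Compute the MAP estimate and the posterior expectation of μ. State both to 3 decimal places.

μ_MAP = 14.520, E[μ|data] = 14.520

Posterior for μ is Normal. Precision-weighted mean: (1/0.9·17.4 + 4/9.6·6.84) / (1/0.9 + 4/9.6) = 14.520.
A Normal posterior is symmetric, so mode = mean.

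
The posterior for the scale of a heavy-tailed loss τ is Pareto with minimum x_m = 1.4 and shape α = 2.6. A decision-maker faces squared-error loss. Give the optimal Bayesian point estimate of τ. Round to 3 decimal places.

The Pareto density is strictly decreasing on [x_m, ∞), so the mode is x_m = 1.400.
Mean = α·x_m/(α−1) = 2.6·1.4/1.6 = 2.275.
Squared-error loss ⇒ the optimal estimator is the posterior mean.

2.275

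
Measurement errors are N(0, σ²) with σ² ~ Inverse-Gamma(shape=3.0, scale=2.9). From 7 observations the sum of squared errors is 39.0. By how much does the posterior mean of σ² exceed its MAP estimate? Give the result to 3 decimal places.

Posterior: Inverse-Gamma(shape = 3.0+7/2 = 6.5, scale = 2.9+39.0/2 = 22.4).
Mode = β/(α+1) = 22.4/7.5 = 2.987.
Mean = β/(α−1) = 22.4/5.5 = 4.073.
Difference = 4.073 − 2.987 = 1.086.

1.086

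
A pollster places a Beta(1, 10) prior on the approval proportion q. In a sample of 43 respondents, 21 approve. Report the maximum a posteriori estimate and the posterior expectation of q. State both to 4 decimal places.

Posterior: Beta(1+21, 10+22) = Beta(22, 32).
Mode = (22−1)/(22+32−2) = 21/52 = 0.4038.
Mean = 22/(22+32) = 22/54 = 0.4074.

maximum a posteriori estimate = 0.4038, posterior expectation = 0.4074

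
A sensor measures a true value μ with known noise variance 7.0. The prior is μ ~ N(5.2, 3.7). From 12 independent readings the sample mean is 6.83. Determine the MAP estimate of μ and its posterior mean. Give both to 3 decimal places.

Posterior for μ is Normal. Precision-weighted mean: (1/3.7·5.2 + 12/7.0·6.83) / (1/3.7 + 12/7.0) = 6.608.
A Normal posterior is symmetric, so mode = mean.

MAP: 6.608. Posterior mean: 6.608.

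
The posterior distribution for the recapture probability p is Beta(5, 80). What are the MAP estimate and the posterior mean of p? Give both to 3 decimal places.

Mode = (5−1)/(5+80−2) = 4/83 = 0.048.
Mean = 5/(5+80) = 5/85 = 0.059.

MAP estimate = 0.048, posterior mean = 0.059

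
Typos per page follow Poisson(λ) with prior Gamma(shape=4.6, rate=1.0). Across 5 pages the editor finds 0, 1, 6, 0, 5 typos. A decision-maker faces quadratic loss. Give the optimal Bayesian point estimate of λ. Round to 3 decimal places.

2.767

Σ counts = 12. Posterior: Gamma(shape = 4.6+12 = 16.6, rate = 1.0+5 = 6.0).
Mode = (α−1)/β = 15.6/6.0 = 2.600.
Mean = α/β = 16.6/6.0 = 2.767.
Quadratic loss ⇒ the optimal estimator is the posterior mean.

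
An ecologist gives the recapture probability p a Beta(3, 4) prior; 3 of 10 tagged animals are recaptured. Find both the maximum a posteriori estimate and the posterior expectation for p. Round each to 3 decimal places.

MAP = 0.333; posterior mean = 0.353

Posterior: Beta(3+3, 4+7) = Beta(6, 11).
Mode = (6−1)/(6+11−2) = 5/15 = 0.333.
Mean = 6/(6+11) = 6/17 = 0.353.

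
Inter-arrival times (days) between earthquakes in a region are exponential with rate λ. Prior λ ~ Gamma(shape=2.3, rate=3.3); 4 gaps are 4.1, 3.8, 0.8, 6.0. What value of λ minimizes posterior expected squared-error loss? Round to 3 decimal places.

Σ times = 14.7. Posterior: Gamma(shape = 2.3+4 = 6.3, rate = 3.3+14.7 = 18.0).
Mode = (α−1)/β = 5.3/18.0 = 0.294.
Mean = α/β = 6.3/18.0 = 0.350.
Squared-error loss ⇒ the optimal estimator is the posterior mean.

0.350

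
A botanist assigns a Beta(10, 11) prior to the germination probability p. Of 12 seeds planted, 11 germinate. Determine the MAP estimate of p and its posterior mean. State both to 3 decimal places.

Posterior: Beta(10+11, 11+1) = Beta(21, 12).
Mode = (21−1)/(21+12−2) = 20/31 = 0.645.
Mean = 21/(21+12) = 21/33 = 0.636.

MAP = 0.645, posterior mean = 0.636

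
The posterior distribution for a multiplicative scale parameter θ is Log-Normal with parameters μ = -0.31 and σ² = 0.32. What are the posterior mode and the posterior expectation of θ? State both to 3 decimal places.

MAP: 0.533. Posterior mean: 0.861.

Mode = exp(μ − σ²) = exp(-0.63) = 0.533.
Mean = exp(μ + σ²/2) = exp(-0.150) = 0.861.
Right-skewed posterior ⇒ mode < mean.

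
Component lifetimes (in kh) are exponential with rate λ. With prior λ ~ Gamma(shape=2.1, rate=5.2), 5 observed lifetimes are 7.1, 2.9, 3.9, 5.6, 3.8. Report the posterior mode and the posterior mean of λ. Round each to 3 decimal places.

MAP: 0.214. Posterior mean: 0.249.

Σ times = 23.3. Posterior: Gamma(shape = 2.1+5 = 7.1, rate = 5.2+23.3 = 28.5).
Mode = (α−1)/β = 6.1/28.5 = 0.214.
Mean = α/β = 7.1/28.5 = 0.249.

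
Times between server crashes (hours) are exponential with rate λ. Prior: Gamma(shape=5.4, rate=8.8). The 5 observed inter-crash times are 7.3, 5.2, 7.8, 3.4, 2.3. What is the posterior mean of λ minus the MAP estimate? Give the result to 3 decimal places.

0.029

Σ times = 26.0. Posterior: Gamma(shape = 5.4+5 = 10.4, rate = 8.8+26.0 = 34.8).
Mode = (α−1)/β = 9.4/34.8 = 0.270.
Mean = α/β = 10.4/34.8 = 0.299.
Difference = 0.299 − 0.270 = 0.029.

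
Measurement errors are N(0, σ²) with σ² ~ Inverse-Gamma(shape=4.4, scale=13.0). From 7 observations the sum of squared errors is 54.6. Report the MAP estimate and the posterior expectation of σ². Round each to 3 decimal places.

Posterior: Inverse-Gamma(shape = 4.4+7/2 = 7.9, scale = 13.0+54.6/2 = 40.3).
Mode = β/(α+1) = 40.3/8.9 = 4.528.
Mean = β/(α−1) = 40.3/6.9 = 5.841.

MAP estimate = 4.528, posterior expectation = 5.841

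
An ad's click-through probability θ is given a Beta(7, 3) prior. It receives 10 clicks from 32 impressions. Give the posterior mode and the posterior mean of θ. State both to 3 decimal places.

MAP = 0.400, posterior mean = 0.405

Posterior: Beta(7+10, 3+22) = Beta(17, 25).
Mode = (17−1)/(17+25−2) = 16/40 = 0.400.
Mean = 17/(17+25) = 17/42 = 0.405.
The posterior is right-skewed, so the mean exceeds the mode.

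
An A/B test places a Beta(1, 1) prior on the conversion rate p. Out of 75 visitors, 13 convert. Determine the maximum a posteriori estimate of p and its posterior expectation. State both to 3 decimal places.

Posterior: Beta(1+13, 1+62) = Beta(14, 63).
Mode = (14−1)/(14+63−2) = 13/75 = 0.173.
With a flat prior the MAP equals the MLE, 13/75.
Mean = 14/(14+63) = 14/77 = 0.182.
The mean is pulled above the mode by the posterior's right skew.

MAP = 0.173; posterior mean = 0.182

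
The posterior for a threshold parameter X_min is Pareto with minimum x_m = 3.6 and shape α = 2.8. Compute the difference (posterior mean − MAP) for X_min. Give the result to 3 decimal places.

2.000

The Pareto density is strictly decreasing on [x_m, ∞), so the mode is x_m = 3.600.
Mean = α·x_m/(α−1) = 2.8·3.6/1.8 = 5.600.
Difference = 5.600 − 3.600 = 2.000.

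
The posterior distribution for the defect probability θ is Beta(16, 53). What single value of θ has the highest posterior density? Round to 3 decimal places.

0.224

Mode = (16−1)/(16+53−2) = 15/67 = 0.224.
Mean = 16/(16+53) = 16/69 = 0.232.
This is the posterior mode — the MAP estimate.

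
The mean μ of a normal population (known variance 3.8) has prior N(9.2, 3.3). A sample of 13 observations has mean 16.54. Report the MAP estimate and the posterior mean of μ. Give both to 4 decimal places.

MAP = 15.9427; posterior mean = 15.9427

Posterior for μ is Normal. Precision-weighted mean: (1/3.3·9.2 + 13/3.8·16.54) / (1/3.3 + 13/3.8) = 15.9427.
A Normal posterior is symmetric, so mode = mean.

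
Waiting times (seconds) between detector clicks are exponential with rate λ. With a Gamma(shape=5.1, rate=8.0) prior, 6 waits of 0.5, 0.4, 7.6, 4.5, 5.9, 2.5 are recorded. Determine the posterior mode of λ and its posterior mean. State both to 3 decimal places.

Σ times = 21.4. Posterior: Gamma(shape = 5.1+6 = 11.1, rate = 8.0+21.4 = 29.4).
Mode = (α−1)/β = 10.1/29.4 = 0.344.
Mean = α/β = 11.1/29.4 = 0.378.

MAP = 0.344; posterior mean = 0.378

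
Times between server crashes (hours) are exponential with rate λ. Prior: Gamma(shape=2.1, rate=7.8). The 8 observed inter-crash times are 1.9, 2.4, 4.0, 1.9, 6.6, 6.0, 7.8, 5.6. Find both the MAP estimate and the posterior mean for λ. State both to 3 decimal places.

MAP = 0.207; posterior mean = 0.230

Σ times = 36.2. Posterior: Gamma(shape = 2.1+8 = 10.1, rate = 7.8+36.2 = 44.0).
Mode = (α−1)/β = 9.1/44.0 = 0.207.
Mean = α/β = 10.1/44.0 = 0.230.
Right-skewed posterior ⇒ mode < mean.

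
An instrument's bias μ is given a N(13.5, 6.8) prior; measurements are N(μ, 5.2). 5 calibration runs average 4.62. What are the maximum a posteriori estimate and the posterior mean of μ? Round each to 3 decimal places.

MAP = 5.798, posterior mean = 5.798

Posterior for μ is Normal. Precision-weighted mean: (1/6.8·13.5 + 5/5.2·4.62) / (1/6.8 + 5/5.2) = 5.798.
A Normal posterior is symmetric, so mode = mean.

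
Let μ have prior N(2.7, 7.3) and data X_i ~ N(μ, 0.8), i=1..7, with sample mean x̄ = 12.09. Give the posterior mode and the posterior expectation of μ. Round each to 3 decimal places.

Posterior for μ is Normal. Precision-weighted mean: (1/7.3·2.7 + 7/0.8·12.09) / (1/7.3 + 7/0.8) = 11.945.
A Normal posterior is symmetric, so mode = mean.

MAP = 11.945, posterior mean = 11.945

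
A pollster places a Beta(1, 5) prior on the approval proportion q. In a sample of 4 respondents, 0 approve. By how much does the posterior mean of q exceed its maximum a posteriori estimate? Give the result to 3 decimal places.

0.100

Posterior: Beta(1+0, 5+4) = Beta(1, 9).
Since α = 1 ≤ 1 and β > 1, the Beta density is monotone decreasing on [0,1]; the mode is at 0.
Mean = 1/(1+9) = 0.100.
Difference = 0.100 − 0.000 = 0.100.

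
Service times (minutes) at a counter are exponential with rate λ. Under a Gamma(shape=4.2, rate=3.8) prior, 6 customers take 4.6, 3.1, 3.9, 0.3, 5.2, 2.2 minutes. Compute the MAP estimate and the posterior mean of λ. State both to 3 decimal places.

MAP: 0.398. Posterior mean: 0.442.

Σ times = 19.3. Posterior: Gamma(shape = 4.2+6 = 10.2, rate = 3.8+19.3 = 23.1).
Mode = (α−1)/β = 9.2/23.1 = 0.398.
Mean = α/β = 10.2/23.1 = 0.442.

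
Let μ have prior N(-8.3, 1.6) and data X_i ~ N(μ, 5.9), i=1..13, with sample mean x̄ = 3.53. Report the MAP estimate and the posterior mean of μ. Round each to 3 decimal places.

Posterior for μ is Normal. Precision-weighted mean: (1/1.6·-8.3 + 13/5.9·3.53) / (1/1.6 + 13/5.9) = 0.916.
A Normal posterior is symmetric, so mode = mean.

MAP: 0.916. Posterior mean: 0.916.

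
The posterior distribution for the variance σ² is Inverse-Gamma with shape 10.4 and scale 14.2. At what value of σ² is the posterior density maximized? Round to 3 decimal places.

Mode = β/(α+1) = 14.2/11.4 = 1.246.
Mean = β/(α−1) = 14.2/9.4 = 1.511.
This is the posterior mode — the MAP estimate.

1.246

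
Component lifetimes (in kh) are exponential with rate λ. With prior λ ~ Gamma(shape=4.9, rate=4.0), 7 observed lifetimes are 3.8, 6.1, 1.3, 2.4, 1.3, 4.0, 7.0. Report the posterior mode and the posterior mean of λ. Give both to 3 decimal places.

Σ times = 25.9. Posterior: Gamma(shape = 4.9+7 = 11.9, rate = 4.0+25.9 = 29.9).
Mode = (α−1)/β = 10.9/29.9 = 0.365.
Mean = α/β = 11.9/29.9 = 0.398.

MAP = 0.365, posterior mean = 0.398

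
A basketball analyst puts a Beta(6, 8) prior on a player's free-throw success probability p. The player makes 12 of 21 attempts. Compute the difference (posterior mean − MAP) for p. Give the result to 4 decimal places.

Posterior: Beta(6+12, 8+9) = Beta(18, 17).
Mode = (18−1)/(18+17−2) = 17/33 = 0.5152.
Mean = 18/(18+17) = 18/35 = 0.5143.
Difference = 0.5143 − 0.5152 = -0.0009.
The posterior is left-skewed, so the mode exceeds the mean.

-0.0009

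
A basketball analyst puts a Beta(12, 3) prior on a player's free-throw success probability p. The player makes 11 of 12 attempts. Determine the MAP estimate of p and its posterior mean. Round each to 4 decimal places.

MAP: 0.8800. Posterior mean: 0.8519.

Posterior: Beta(12+11, 3+1) = Beta(23, 4).
Mode = (23−1)/(23+4−2) = 22/25 = 0.8800.
Mean = 23/(23+4) = 23/27 = 0.8519.
The mean is pulled below the mode by the posterior's left skew.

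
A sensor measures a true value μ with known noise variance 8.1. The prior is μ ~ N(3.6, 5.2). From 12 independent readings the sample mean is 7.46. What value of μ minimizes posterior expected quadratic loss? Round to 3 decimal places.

Posterior for μ is Normal. Precision-weighted mean: (1/5.2·3.6 + 12/8.1·7.46) / (1/5.2 + 12/8.1) = 7.017.
A Normal posterior is symmetric, so mode = mean.
Quadratic loss ⇒ the optimal estimator is the posterior mean.

7.017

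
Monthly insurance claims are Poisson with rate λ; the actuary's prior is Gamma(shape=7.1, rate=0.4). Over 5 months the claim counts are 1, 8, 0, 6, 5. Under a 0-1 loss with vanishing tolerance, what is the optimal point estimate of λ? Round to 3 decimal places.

4.833

Σ counts = 20. Posterior: Gamma(shape = 7.1+20 = 27.1, rate = 0.4+5 = 5.4).
Mode = (α−1)/β = 26.1/5.4 = 4.833.
Mean = α/β = 27.1/5.4 = 5.019.
This is the posterior mode — the MAP estimate.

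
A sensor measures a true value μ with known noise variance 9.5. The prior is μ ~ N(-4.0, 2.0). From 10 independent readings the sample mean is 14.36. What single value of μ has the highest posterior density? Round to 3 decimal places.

Posterior for μ is Normal. Precision-weighted mean: (1/2.0·-4.0 + 10/9.5·14.36) / (1/2.0 + 10/9.5) = 8.447.
A Normal posterior is symmetric, so mode = mean.
This is the posterior mode — the MAP estimate.

8.447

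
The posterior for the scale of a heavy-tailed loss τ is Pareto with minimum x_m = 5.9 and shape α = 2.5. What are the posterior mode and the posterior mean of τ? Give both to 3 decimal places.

MAP = 5.900, posterior mean = 9.833

The Pareto density is strictly decreasing on [x_m, ∞), so the mode is x_m = 5.900.
Mean = α·x_m/(α−1) = 2.5·5.9/1.5 = 9.833.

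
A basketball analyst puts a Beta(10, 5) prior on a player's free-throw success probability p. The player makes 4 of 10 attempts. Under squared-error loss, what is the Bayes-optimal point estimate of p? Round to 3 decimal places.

0.560

Posterior: Beta(10+4, 5+6) = Beta(14, 11).
Mode = (14−1)/(14+11−2) = 13/23 = 0.565.
Mean = 14/(14+11) = 14/25 = 0.560.
Squared-error loss ⇒ the optimal estimator is the posterior mean.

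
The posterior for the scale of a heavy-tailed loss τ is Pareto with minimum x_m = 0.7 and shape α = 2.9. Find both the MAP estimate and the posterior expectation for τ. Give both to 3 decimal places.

τ_MAP = 0.700, E[τ|data] = 1.068

The Pareto density is strictly decreasing on [x_m, ∞), so the mode is x_m = 0.700.
Mean = α·x_m/(α−1) = 2.9·0.7/1.9 = 1.068.
Mean > mode: the posterior has a right tail.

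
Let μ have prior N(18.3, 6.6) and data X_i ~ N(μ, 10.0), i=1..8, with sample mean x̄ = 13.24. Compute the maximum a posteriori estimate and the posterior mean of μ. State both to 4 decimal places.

maximum a posteriori estimate = 14.0457, posterior mean = 14.0457

Posterior for μ is Normal. Precision-weighted mean: (1/6.6·18.3 + 8/10.0·13.24) / (1/6.6 + 8/10.0) = 14.0457.
A Normal posterior is symmetric, so mode = mean.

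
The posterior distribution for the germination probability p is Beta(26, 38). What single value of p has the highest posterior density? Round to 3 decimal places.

0.403

Mode = (26−1)/(26+38−2) = 25/62 = 0.403.
Mean = 26/(26+38) = 26/64 = 0.406.
This is the posterior mode — the MAP estimate.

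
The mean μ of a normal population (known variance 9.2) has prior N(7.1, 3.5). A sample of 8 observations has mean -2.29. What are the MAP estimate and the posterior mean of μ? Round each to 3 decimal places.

Posterior for μ is Normal. Precision-weighted mean: (1/3.5·7.1 + 8/9.2·-2.29) / (1/3.5 + 8/9.2) = 0.032.
A Normal posterior is symmetric, so mode = mean.

MAP = 0.032; posterior mean = 0.032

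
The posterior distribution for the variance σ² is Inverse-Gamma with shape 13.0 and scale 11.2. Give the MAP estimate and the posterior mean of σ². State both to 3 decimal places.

MAP estimate = 0.800, posterior mean = 0.933

Mode = β/(α+1) = 11.2/14.0 = 0.800.
Mean = β/(α−1) = 11.2/12.0 = 0.933.
Mean > mode: the posterior has a right tail.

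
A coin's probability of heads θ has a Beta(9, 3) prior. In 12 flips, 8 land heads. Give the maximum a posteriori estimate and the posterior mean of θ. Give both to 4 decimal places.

θ_MAP = 0.7273, E[θ|data] = 0.7083

Posterior: Beta(9+8, 3+4) = Beta(17, 7).
Mode = (17−1)/(17+7−2) = 16/22 = 0.7273.
Mean = 17/(17+7) = 17/24 = 0.7083.
The posterior is left-skewed, so the mode exceeds the mean.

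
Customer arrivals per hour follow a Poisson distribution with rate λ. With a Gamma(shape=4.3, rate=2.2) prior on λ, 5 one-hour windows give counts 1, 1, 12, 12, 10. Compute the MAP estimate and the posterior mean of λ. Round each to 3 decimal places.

MAP = 5.458; posterior mean = 5.597

Σ counts = 36. Posterior: Gamma(shape = 4.3+36 = 40.3, rate = 2.2+5 = 7.2).
Mode = (α−1)/β = 39.3/7.2 = 5.458.
Mean = α/β = 40.3/7.2 = 5.597.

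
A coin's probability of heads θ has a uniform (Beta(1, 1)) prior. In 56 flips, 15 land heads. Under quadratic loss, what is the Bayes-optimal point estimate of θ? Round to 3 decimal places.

0.276

Posterior: Beta(1+15, 1+41) = Beta(16, 42).
Mode = (16−1)/(16+42−2) = 15/56 = 0.268.
With a flat prior the MAP equals the MLE, 15/56.
Mean = 16/(16+42) = 16/58 = 0.276.
Quadratic loss ⇒ the optimal estimator is the posterior mean.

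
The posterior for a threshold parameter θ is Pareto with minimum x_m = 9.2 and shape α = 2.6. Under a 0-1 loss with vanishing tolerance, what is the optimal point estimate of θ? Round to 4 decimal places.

9.2000

The Pareto density is strictly decreasing on [x_m, ∞), so the mode is x_m = 9.2000.
Mean = α·x_m/(α−1) = 2.6·9.2/1.6 = 14.9500.
This is the posterior mode — the MAP estimate.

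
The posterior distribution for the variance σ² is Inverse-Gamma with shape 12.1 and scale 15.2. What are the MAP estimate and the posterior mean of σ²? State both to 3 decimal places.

Mode = β/(α+1) = 15.2/13.1 = 1.160.
Mean = β/(α−1) = 15.2/11.1 = 1.369.

MAP = 1.160; posterior mean = 1.369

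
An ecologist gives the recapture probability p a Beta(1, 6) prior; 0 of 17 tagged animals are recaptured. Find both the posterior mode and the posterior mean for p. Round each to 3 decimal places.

p_MAP = 0.000, E[p|data] = 0.042

Posterior: Beta(1+0, 6+17) = Beta(1, 23).
Since α = 1 ≤ 1 and β > 1, the Beta density is monotone decreasing on [0,1]; the mode is at 0.
Mean = 1/(1+23) = 0.042.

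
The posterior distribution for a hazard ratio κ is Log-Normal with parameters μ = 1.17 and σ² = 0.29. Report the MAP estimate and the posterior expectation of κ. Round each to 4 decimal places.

MAP: 2.4109. Posterior mean: 3.7248.

Mode = exp(μ − σ²) = exp(0.88) = 2.4109.
Mean = exp(μ + σ²/2) = exp(1.315) = 3.7248.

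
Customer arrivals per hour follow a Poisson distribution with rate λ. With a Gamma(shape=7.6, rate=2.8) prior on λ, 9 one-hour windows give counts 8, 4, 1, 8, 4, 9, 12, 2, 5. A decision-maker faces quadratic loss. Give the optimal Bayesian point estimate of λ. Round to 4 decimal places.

Σ counts = 53. Posterior: Gamma(shape = 7.6+53 = 60.6, rate = 2.8+9 = 11.8).
Mode = (α−1)/β = 59.6/11.8 = 5.0508.
Mean = α/β = 60.6/11.8 = 5.1356.
Quadratic loss ⇒ the optimal estimator is the posterior mean.

5.1356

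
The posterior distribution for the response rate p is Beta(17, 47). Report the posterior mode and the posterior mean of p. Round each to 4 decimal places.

Mode = (17−1)/(17+47−2) = 16/62 = 0.2581.
Mean = 17/(17+47) = 17/64 = 0.2656.
The posterior is right-skewed, so the mean exceeds the mode.

MAP = 0.2581, posterior mean = 0.2656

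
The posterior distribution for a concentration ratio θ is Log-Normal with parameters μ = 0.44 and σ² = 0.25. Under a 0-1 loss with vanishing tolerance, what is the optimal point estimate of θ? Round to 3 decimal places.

1.209

Mode = exp(μ − σ²) = exp(0.19) = 1.209.
Mean = exp(μ + σ²/2) = exp(0.565) = 1.759.
This is the posterior mode — the MAP estimate.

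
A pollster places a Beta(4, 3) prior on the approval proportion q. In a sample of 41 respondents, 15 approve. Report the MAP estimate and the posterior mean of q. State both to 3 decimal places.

MAP = 0.391, posterior mean = 0.396

Posterior: Beta(4+15, 3+26) = Beta(19, 29).
Mode = (19−1)/(19+29−2) = 18/46 = 0.391.
Mean = 19/(19+29) = 19/48 = 0.396.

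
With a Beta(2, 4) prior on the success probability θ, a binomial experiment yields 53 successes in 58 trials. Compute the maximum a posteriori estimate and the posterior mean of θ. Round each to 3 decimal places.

Posterior: Beta(2+53, 4+5) = Beta(55, 9).
Mode = (55−1)/(55+9−2) = 54/62 = 0.871.
Mean = 55/(55+9) = 55/64 = 0.859.

MAP = 0.871, posterior mean = 0.859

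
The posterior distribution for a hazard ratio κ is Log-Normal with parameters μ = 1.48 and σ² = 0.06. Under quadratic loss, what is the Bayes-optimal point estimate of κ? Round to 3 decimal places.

Mode = exp(μ − σ²) = exp(1.42) = 4.137.
Mean = exp(μ + σ²/2) = exp(1.510) = 4.527.
Quadratic loss ⇒ the optimal estimator is the posterior mean.

4.527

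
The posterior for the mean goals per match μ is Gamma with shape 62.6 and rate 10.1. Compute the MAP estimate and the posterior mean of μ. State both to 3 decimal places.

MAP = 6.099, posterior mean = 6.198

Mode = (α−1)/β = 61.6/10.1 = 6.099.
Mean = α/β = 62.6/10.1 = 6.198.
Mean > mode: the posterior has a right tail.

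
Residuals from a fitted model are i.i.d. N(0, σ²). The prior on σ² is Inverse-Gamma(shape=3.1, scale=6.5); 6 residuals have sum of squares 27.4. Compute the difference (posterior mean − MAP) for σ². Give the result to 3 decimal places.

1.116

Posterior: Inverse-Gamma(shape = 3.1+6/2 = 6.1, scale = 6.5+27.4/2 = 20.2).
Mode = β/(α+1) = 20.2/7.1 = 2.845.
Mean = β/(α−1) = 20.2/5.1 = 3.961.
Difference = 3.961 − 2.845 = 1.116.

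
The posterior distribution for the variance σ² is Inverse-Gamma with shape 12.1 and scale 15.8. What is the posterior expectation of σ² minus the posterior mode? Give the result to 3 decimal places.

0.217

Mode = β/(α+1) = 15.8/13.1 = 1.206.
Mean = β/(α−1) = 15.8/11.1 = 1.423.
Difference = 1.423 − 1.206 = 0.217.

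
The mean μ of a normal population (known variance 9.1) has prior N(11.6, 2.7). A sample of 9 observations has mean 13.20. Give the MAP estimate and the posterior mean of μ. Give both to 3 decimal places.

Posterior for μ is Normal. Precision-weighted mean: (1/2.7·11.6 + 9/9.1·13.20) / (1/2.7 + 9/9.1) = 12.764.
A Normal posterior is symmetric, so mode = mean.

MAP = 12.764, posterior mean = 12.764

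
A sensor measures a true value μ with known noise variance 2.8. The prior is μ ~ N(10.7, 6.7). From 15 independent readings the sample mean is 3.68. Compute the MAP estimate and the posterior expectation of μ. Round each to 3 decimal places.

MAP = 3.870, posterior mean = 3.870

Posterior for μ is Normal. Precision-weighted mean: (1/6.7·10.7 + 15/2.8·3.68) / (1/6.7 + 15/2.8) = 3.870.
A Normal posterior is symmetric, so mode = mean.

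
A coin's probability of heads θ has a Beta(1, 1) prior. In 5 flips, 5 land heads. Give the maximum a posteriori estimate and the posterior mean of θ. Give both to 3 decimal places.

maximum a posteriori estimate = 1.000, posterior mean = 0.857

Posterior: Beta(1+5, 1+0) = Beta(6, 1).
Since β = 1 ≤ 1 and α > 1, the Beta density is monotone increasing on [0,1]; the mode is at 1.
Mean = 6/(6+1) = 0.857.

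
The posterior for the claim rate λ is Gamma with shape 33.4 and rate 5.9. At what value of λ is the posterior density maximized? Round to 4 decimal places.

Mode = (α−1)/β = 32.4/5.9 = 5.4915.
Mean = α/β = 33.4/5.9 = 5.6610.
This is the posterior mode — the MAP estimate.

5.4915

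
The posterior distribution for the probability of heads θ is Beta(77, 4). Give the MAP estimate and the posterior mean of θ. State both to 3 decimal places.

Mode = (77−1)/(77+4−2) = 76/79 = 0.962.
Mean = 77/(77+4) = 77/81 = 0.951.
The posterior is left-skewed, so the mode exceeds the mean.

MAP estimate = 0.962, posterior mean = 0.951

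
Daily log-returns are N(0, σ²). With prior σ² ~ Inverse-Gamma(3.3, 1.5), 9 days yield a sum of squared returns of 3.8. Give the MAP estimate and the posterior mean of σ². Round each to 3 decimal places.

Posterior: Inverse-Gamma(shape = 3.3+9/2 = 7.8, scale = 1.5+3.8/2 = 3.4).
Mode = β/(α+1) = 3.4/8.8 = 0.386.
Mean = β/(α−1) = 3.4/6.8 = 0.500.

MAP: 0.386. Posterior mean: 0.500.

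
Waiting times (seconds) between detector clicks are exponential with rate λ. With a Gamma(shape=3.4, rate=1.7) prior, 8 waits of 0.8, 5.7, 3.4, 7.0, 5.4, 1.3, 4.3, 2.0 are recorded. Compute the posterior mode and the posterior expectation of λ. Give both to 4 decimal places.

Σ times = 29.9. Posterior: Gamma(shape = 3.4+8 = 11.4, rate = 1.7+29.9 = 31.6).
Mode = (α−1)/β = 10.4/31.6 = 0.3291.
Mean = α/β = 11.4/31.6 = 0.3608.

posterior mode = 0.3291, posterior expectation = 0.3608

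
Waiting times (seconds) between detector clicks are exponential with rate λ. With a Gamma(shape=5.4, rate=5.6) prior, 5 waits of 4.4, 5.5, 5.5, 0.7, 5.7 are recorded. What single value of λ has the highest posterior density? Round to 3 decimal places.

0.343

Σ times = 21.8. Posterior: Gamma(shape = 5.4+5 = 10.4, rate = 5.6+21.8 = 27.4).
Mode = (α−1)/β = 9.4/27.4 = 0.343.
Mean = α/β = 10.4/27.4 = 0.380.
This is the posterior mode — the MAP estimate.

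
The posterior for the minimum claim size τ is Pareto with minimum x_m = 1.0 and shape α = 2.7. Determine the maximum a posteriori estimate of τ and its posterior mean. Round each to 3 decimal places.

MAP = 1.000, posterior mean = 1.588

The Pareto density is strictly decreasing on [x_m, ∞), so the mode is x_m = 1.000.
Mean = α·x_m/(α−1) = 2.7·1.0/1.7 = 1.588.
Right-skewed posterior ⇒ mode < mean.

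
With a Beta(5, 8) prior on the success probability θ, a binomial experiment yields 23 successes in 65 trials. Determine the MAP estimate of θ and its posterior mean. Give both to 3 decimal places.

MAP estimate = 0.355, posterior mean = 0.359

Posterior: Beta(5+23, 8+42) = Beta(28, 50).
Mode = (28−1)/(28+50−2) = 27/76 = 0.355.
Mean = 28/(28+50) = 28/78 = 0.359.
Mean > mode: the posterior has a right tail.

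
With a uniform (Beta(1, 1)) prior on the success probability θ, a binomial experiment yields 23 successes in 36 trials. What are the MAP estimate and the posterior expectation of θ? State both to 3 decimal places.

Posterior: Beta(1+23, 1+13) = Beta(24, 14).
Mode = (24−1)/(24+14−2) = 23/36 = 0.639.
With a flat prior the MAP equals the MLE, 23/36.
Mean = 24/(24+14) = 24/38 = 0.632.

MAP = 0.639, posterior mean = 0.632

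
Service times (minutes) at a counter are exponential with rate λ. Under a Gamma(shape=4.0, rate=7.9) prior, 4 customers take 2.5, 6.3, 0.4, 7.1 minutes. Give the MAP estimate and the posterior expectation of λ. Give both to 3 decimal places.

MAP = 0.289, posterior mean = 0.331

Σ times = 16.3. Posterior: Gamma(shape = 4.0+4 = 8.0, rate = 7.9+16.3 = 24.2).
Mode = (α−1)/β = 7.0/24.2 = 0.289.
Mean = α/β = 8.0/24.2 = 0.331.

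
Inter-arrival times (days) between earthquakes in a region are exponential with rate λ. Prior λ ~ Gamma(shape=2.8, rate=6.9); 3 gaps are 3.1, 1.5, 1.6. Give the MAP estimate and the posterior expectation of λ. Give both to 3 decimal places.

Σ times = 6.2. Posterior: Gamma(shape = 2.8+3 = 5.8, rate = 6.9+6.2 = 13.1).
Mode = (α−1)/β = 4.8/13.1 = 0.366.
Mean = α/β = 5.8/13.1 = 0.443.

λ_MAP = 0.366, E[λ|data] = 0.443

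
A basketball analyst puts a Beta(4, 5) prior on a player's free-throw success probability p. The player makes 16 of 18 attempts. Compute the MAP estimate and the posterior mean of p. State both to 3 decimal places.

MAP estimate = 0.760, posterior mean = 0.741

Posterior: Beta(4+16, 5+2) = Beta(20, 7).
Mode = (20−1)/(20+7−2) = 19/25 = 0.760.
Mean = 20/(20+7) = 20/27 = 0.741.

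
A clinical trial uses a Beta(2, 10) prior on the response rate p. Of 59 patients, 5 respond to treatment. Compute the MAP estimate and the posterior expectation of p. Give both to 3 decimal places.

Posterior: Beta(2+5, 10+54) = Beta(7, 64).
Mode = (7−1)/(7+64−2) = 6/69 = 0.087.
Mean = 7/(7+64) = 7/71 = 0.099.
The posterior is right-skewed, so the mean exceeds the mode.

MAP = 0.087; posterior mean = 0.099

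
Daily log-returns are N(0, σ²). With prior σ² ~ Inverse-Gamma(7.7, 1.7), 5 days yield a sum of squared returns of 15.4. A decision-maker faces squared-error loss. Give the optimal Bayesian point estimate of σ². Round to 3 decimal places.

1.022

Posterior: Inverse-Gamma(shape = 7.7+5/2 = 10.2, scale = 1.7+15.4/2 = 9.4).
Mode = β/(α+1) = 9.4/11.2 = 0.839.
Mean = β/(α−1) = 9.4/9.2 = 1.022.
Squared-error loss ⇒ the optimal estimator is the posterior mean.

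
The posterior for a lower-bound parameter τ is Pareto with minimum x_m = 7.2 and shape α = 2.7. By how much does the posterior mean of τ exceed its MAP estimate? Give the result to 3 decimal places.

4.235

The Pareto density is strictly decreasing on [x_m, ∞), so the mode is x_m = 7.200.
Mean = α·x_m/(α−1) = 2.7·7.2/1.7 = 11.435.
Difference = 11.435 − 7.200 = 4.235.
The mean is pulled above the mode by the posterior's right skew.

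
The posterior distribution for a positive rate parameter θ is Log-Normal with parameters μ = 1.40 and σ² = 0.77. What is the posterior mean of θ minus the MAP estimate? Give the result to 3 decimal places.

4.082

Mode = exp(μ − σ²) = exp(0.63) = 1.878.
Mean = exp(μ + σ²/2) = exp(1.785) = 5.960.
Difference = 5.960 − 1.878 = 4.082.
The posterior is right-skewed, so the mean exceeds the mode.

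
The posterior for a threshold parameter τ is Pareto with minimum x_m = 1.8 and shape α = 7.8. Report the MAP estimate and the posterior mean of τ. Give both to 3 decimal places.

The Pareto density is strictly decreasing on [x_m, ∞), so the mode is x_m = 1.800.
Mean = α·x_m/(α−1) = 7.8·1.8/6.8 = 2.065.
Right-skewed posterior ⇒ mode < mean.

MAP estimate = 1.800, posterior mean = 2.065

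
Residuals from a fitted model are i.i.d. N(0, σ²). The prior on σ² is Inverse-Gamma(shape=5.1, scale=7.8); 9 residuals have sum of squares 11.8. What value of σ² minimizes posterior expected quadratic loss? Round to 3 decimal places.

Posterior: Inverse-Gamma(shape = 5.1+9/2 = 9.6, scale = 7.8+11.8/2 = 13.7).
Mode = β/(α+1) = 13.7/10.6 = 1.292.
Mean = β/(α−1) = 13.7/8.6 = 1.593.
Quadratic loss ⇒ the optimal estimator is the posterior mean.

1.593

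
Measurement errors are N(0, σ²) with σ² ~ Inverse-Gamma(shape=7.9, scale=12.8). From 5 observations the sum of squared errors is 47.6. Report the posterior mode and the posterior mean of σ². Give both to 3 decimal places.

Posterior: Inverse-Gamma(shape = 7.9+5/2 = 10.4, scale = 12.8+47.6/2 = 36.6).
Mode = β/(α+1) = 36.6/11.4 = 3.211.
Mean = β/(α−1) = 36.6/9.4 = 3.894.
Right-skewed posterior ⇒ mode < mean.

MAP = 3.211, posterior mean = 3.894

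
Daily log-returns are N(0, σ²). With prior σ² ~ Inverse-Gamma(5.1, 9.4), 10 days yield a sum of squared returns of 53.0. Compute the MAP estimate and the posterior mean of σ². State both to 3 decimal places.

Posterior: Inverse-Gamma(shape = 5.1+10/2 = 10.1, scale = 9.4+53.0/2 = 35.9).
Mode = β/(α+1) = 35.9/11.1 = 3.234.
Mean = β/(α−1) = 35.9/9.1 = 3.945.

MAP: 3.234. Posterior mean: 3.945.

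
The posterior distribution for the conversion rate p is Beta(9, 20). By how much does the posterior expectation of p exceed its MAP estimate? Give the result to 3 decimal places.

0.014

Mode = (9−1)/(9+20−2) = 8/27 = 0.296.
Mean = 9/(9+20) = 9/29 = 0.310.
Difference = 0.310 − 0.296 = 0.014.
Mean > mode: the posterior has a right tail.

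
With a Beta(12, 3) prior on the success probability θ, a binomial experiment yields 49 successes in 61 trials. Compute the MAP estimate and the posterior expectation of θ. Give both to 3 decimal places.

Posterior: Beta(12+49, 3+12) = Beta(61, 15).
Mode = (61−1)/(61+15−2) = 60/74 = 0.811.
Mean = 61/(61+15) = 61/76 = 0.803.

MAP = 0.811, posterior mean = 0.803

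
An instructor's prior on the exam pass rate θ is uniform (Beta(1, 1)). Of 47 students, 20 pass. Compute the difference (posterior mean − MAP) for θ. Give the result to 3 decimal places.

0.003

Posterior: Beta(1+20, 1+27) = Beta(21, 28).
Mode = (21−1)/(21+28−2) = 20/47 = 0.426.
With a flat prior the MAP equals the MLE, 20/47.
Mean = 21/(21+28) = 21/49 = 0.429.
Difference = 0.429 − 0.426 = 0.003.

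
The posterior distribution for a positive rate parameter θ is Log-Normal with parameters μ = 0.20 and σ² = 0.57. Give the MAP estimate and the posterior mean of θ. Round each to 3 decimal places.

Mode = exp(μ − σ²) = exp(-0.37) = 0.691.
Mean = exp(μ + σ²/2) = exp(0.485) = 1.624.

MAP estimate = 0.691, posterior mean = 1.624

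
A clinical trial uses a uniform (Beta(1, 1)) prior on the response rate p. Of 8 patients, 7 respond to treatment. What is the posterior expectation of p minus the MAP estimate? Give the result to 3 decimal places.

Posterior: Beta(1+7, 1+1) = Beta(8, 2).
Mode = (8−1)/(8+2−2) = 7/8 = 0.875.
With a flat prior the MAP equals the MLE, 7/8.
Mean = 8/(8+2) = 8/10 = 0.800.
Difference = 0.800 − 0.875 = -0.075.
The mean is pulled below the mode by the posterior's left skew.

-0.075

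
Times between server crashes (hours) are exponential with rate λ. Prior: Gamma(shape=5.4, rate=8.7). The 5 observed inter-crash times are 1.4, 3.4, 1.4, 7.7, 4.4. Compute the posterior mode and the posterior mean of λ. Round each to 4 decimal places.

MAP: 0.3481. Posterior mean: 0.3852.

Σ times = 18.3. Posterior: Gamma(shape = 5.4+5 = 10.4, rate = 8.7+18.3 = 27.0).
Mode = (α−1)/β = 9.4/27.0 = 0.3481.
Mean = α/β = 10.4/27.0 = 0.3852.
Right-skewed posterior ⇒ mode < mean.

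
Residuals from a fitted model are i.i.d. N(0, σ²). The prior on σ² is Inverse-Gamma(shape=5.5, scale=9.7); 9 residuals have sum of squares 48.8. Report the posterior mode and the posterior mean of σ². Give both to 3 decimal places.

MAP: 3.100. Posterior mean: 3.789.

Posterior: Inverse-Gamma(shape = 5.5+9/2 = 10.0, scale = 9.7+48.8/2 = 34.1).
Mode = β/(α+1) = 34.1/11.0 = 3.100.
Mean = β/(α−1) = 34.1/9.0 = 3.789.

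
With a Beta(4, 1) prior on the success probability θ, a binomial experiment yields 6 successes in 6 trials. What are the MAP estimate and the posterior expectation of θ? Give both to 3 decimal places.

MAP estimate = 1.000, posterior expectation = 0.909

Posterior: Beta(4+6, 1+0) = Beta(10, 1).
Since β = 1 ≤ 1 and α > 1, the Beta density is monotone increasing on [0,1]; the mode is at 1.
Mean = 10/(10+1) = 0.909.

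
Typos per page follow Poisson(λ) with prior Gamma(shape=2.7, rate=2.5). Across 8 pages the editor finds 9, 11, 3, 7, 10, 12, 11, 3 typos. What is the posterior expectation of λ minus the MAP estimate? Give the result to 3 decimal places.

0.095

Σ counts = 66. Posterior: Gamma(shape = 2.7+66 = 68.7, rate = 2.5+8 = 10.5).
Mode = (α−1)/β = 67.7/10.5 = 6.448.
Mean = α/β = 68.7/10.5 = 6.543.
Difference = 6.543 − 6.448 = 0.095.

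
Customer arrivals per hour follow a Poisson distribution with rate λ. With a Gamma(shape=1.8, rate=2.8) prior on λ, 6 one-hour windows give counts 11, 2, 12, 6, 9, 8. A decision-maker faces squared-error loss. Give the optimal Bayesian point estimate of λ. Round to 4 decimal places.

Σ counts = 48. Posterior: Gamma(shape = 1.8+48 = 49.8, rate = 2.8+6 = 8.8).
Mode = (α−1)/β = 48.8/8.8 = 5.5455.
Mean = α/β = 49.8/8.8 = 5.6591.
Squared-error loss ⇒ the optimal estimator is the posterior mean.

5.6591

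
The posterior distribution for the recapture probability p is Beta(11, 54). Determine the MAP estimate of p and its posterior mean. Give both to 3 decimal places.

p_MAP = 0.159, E[p|data] = 0.169

Mode = (11−1)/(11+54−2) = 10/63 = 0.159.
Mean = 11/(11+54) = 11/65 = 0.169.
Mean > mode: the posterior has a right tail.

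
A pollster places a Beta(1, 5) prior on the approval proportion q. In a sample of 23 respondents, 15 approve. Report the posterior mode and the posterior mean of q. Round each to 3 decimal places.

Posterior: Beta(1+15, 5+8) = Beta(16, 13).
Mode = (16−1)/(16+13−2) = 15/27 = 0.556.
Mean = 16/(16+13) = 16/29 = 0.552.

MAP = 0.556, posterior mean = 0.552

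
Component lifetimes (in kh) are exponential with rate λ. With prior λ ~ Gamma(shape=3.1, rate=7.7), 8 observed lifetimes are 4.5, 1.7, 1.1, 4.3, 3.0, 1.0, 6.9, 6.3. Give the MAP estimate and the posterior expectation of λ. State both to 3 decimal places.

Σ times = 28.8. Posterior: Gamma(shape = 3.1+8 = 11.1, rate = 7.7+28.8 = 36.5).
Mode = (α−1)/β = 10.1/36.5 = 0.277.
Mean = α/β = 11.1/36.5 = 0.304.

MAP = 0.277; posterior mean = 0.304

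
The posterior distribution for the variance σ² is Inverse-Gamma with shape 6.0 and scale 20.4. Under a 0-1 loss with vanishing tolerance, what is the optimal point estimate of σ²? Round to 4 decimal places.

Mode = β/(α+1) = 20.4/7.0 = 2.9143.
Mean = β/(α−1) = 20.4/5.0 = 4.0800.
This is the posterior mode — the MAP estimate.

2.9143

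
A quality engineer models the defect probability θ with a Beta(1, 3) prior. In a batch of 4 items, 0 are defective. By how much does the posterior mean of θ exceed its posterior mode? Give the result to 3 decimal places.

0.125

Posterior: Beta(1+0, 3+4) = Beta(1, 7).
Since α = 1 ≤ 1 and β > 1, the Beta density is monotone decreasing on [0,1]; the mode is at 0.
Mean = 1/(1+7) = 0.125.
Difference = 0.125 − 0.000 = 0.125.
The mean is pulled above the mode by the posterior's right skew.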